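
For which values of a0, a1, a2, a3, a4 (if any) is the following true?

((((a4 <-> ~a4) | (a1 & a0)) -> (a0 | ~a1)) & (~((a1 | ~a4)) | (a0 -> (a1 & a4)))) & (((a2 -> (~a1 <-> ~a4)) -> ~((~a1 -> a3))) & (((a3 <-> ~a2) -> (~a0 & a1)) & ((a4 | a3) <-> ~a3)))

a0 = True, a1 = False, a2 = False, a3 = False, a4 = True

  (((a4 <-> ~a4) | (a1 & a0)) -> (a0 | ~a1)) & (~((a1 | ~a4)) | (a0 -> (a1 & a4))) = True
    ((a4 <-> ~a4) | (a1 & a0)) -> (a0 | ~a1) = True
      (a4 <-> ~a4) | (a1 & a0) = False
        a4 <-> ~a4 = False
          ~a4 = False
        a1 & a0 = False
      a0 | ~a1 = True
        ~a1 = True
    ~((a1 | ~a4)) | (a0 -> (a1 & a4)) = True
      ~((a1 | ~a4)) = True
        a1 | ~a4 = False
          ~a4 = False
      a0 -> (a1 & a4) = False
        a1 & a4 = False
  ((a2 -> (~a1 <-> ~a4)) -> ~((~a1 -> a3))) & (((a3 <-> ~a2) -> (~a0 & a1)) & ((a4 | a3) <-> ~a3)) = True
    (a2 -> (~a1 <-> ~a4)) -> ~((~a1 -> a3)) = True
      a2 -> (~a1 <-> ~a4) = True
        ~a1 <-> ~a4 = False
          ~a1 = True
          ~a4 = False
      ~((~a1 -> a3)) = True
        ~a1 -> a3 = False
          ~a1 = True
    ((a3 <-> ~a2) -> (~a0 & a1)) & ((a4 | a3) <-> ~a3) = True
      (a3 <-> ~a2) -> (~a0 & a1) = True
        a3 <-> ~a2 = False
          ~a2 = True
        ~a0 & a1 = False
          ~a0 = False
      (a4 | a3) <-> ~a3 = True
        a4 | a3 = True
        ~a3 = True
Both conjuncts True, so the formula holds.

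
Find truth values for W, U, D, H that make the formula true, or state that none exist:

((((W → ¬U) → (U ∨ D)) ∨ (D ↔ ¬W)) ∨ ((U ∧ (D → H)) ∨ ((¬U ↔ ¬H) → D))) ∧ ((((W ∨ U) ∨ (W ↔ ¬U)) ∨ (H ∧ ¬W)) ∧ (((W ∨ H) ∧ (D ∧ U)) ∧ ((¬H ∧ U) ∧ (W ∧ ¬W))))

Case W = True: the conjunct ¬W is False.
Case W = False: the conjunct W is False.
Both cases fail — unsatisfiable.

Unsatisfiable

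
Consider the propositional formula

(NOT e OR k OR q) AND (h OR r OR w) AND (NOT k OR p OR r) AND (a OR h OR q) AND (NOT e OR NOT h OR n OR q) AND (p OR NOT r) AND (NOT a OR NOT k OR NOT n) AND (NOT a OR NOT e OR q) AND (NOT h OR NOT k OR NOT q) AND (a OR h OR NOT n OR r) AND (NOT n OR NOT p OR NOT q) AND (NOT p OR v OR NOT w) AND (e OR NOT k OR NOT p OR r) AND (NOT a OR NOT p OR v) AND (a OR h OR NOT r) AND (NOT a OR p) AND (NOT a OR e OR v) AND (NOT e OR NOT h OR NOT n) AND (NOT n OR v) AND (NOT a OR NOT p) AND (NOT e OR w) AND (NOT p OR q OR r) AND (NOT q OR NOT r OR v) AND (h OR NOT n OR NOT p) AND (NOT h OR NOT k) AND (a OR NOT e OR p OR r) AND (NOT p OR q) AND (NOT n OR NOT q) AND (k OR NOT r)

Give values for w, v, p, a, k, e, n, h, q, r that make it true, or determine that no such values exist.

w = True; v = True; p = False; a = False; k = False; e = False; n = False; h = True; q = True; r = False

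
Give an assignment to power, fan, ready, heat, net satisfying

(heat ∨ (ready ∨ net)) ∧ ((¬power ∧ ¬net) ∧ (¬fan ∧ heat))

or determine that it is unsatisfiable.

power=F, fan=F, ready=F, heat=T, net=F

  heat ∨ (ready ∨ net) = True
    ready ∨ net = False
  (¬power ∧ ¬net) ∧ (¬fan ∧ heat) = True
    ¬power ∧ ¬net = True
      ¬power = True
      ¬net = True
    ¬fan ∧ heat = True
      ¬fan = True
Both conjuncts True, so the formula holds.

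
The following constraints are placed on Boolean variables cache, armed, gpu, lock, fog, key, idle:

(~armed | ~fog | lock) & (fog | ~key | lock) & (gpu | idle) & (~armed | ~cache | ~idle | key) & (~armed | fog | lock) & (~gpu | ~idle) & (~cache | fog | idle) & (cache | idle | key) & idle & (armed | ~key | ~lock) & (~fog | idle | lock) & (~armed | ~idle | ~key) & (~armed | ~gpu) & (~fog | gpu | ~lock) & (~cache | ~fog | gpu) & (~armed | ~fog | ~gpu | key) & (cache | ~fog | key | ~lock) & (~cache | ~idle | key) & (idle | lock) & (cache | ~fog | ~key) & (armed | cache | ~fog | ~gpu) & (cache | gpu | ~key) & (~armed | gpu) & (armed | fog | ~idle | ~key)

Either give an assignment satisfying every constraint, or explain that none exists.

Unit clause (idle) forces idle = True.
In (~gpu | ~idle) only ~gpu is left, so gpu = False.
In (~armed | gpu) only ~armed is left, so armed = False.
Try cache = True:
  (~cache | ~fog | gpu) forces fog = False.
  (~cache | ~idle | key) forces key = True.
  clause (armed | fog | ~idle | ~key) is falsified — backtrack.
So cache = False.
  then (cache | gpu | ~key) forces key = False.
Set lock = False.
Set fog = True.
All clauses satisfied.

cache = False; armed = False; gpu = False; lock = False; fog = True; key = False; idle = True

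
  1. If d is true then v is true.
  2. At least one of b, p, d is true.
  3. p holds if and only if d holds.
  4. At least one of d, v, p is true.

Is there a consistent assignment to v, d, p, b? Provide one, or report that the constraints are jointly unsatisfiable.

v=T, d=F, p=F, b=T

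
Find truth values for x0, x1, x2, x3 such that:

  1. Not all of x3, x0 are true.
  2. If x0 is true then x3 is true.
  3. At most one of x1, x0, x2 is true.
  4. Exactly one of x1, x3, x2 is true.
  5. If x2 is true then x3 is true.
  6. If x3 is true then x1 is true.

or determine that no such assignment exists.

x0=F; x1=T; x2=F; x3=F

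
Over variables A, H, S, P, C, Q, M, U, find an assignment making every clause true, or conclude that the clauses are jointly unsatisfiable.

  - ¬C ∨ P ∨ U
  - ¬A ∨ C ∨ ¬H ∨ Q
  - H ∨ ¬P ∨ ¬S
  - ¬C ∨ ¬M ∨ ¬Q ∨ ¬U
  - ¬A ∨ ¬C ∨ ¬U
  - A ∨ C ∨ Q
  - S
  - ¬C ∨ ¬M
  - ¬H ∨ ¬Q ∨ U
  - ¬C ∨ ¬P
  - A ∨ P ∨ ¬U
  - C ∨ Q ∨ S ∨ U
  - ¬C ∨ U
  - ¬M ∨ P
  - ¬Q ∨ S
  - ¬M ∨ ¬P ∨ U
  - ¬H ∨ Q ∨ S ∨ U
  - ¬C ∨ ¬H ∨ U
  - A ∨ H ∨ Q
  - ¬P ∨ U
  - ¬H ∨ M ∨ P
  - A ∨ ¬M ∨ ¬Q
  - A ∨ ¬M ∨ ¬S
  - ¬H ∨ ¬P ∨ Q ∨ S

Unit clause (S) forces S = True.
Set A = True.
Set H = False.
  then (H ∨ ¬P ∨ ¬S) forces P = False.
  then (¬M ∨ P) forces M = False.
Try C = True:
  (¬C ∨ P ∨ U) forces U = True.
  clause (¬A ∨ ¬C ∨ ¬U) is falsified — backtrack.
So C = False.
Set Q = True.
Set U = False.
All clauses satisfied.

A = True; H = False; S = True; P = False; C = False; Q = True; M = False; U = False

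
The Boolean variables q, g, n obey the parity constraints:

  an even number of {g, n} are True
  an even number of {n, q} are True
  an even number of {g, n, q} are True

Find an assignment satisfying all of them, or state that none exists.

q = False, g = False, n = False

{g, n}: 0 true → even ✓
{n, q}: 0 true → even ✓
{g, n, q}: 0 true → even ✓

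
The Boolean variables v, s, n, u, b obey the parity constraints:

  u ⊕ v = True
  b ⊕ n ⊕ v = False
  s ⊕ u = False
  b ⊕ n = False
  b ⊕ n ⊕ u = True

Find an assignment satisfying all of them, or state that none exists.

v = False, s = True, n = True, u = True, b = True

u ⊕ v = T ⊕ F = True ✓
b ⊕ n ⊕ v = T ⊕ T ⊕ F = False ✓
s ⊕ u = T ⊕ T = False ✓
b ⊕ n = T ⊕ T = False ✓
b ⊕ n ⊕ u = T ⊕ T ⊕ T = True ✓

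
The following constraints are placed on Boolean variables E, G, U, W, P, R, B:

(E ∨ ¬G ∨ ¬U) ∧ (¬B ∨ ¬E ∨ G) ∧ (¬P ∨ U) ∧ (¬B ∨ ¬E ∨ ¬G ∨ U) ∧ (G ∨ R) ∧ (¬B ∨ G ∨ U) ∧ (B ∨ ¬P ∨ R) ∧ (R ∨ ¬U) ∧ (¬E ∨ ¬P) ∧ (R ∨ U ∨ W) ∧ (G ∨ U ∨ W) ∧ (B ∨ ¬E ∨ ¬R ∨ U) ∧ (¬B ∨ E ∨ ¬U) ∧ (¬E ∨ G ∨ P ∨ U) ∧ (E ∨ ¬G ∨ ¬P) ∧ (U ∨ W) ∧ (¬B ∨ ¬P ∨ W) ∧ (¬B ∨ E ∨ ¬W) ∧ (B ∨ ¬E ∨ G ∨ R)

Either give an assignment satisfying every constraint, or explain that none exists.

Set E = True.
  then (¬E ∨ ¬P) forces P = False.
Set G = False.
  then (¬B ∨ ¬E ∨ G) forces B = False.
  then (G ∨ R) forces R = True.
  then (B ∨ ¬E ∨ ¬R ∨ U) forces U = True.
Set W = False.
All clauses satisfied.

E = True, G = False, U = True, W = False, P = False, R = True, B = False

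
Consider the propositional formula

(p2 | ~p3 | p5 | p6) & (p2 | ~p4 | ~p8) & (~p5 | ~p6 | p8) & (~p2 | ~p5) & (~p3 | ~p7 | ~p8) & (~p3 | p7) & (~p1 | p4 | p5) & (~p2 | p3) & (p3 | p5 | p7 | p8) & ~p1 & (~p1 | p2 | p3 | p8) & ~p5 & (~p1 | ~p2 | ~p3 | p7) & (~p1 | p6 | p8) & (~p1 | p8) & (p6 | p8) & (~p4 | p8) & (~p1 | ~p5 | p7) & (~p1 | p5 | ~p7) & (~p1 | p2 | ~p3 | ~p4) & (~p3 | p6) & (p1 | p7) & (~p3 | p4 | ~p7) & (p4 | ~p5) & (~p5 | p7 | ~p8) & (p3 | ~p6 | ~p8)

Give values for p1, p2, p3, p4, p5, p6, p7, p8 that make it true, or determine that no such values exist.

p1 = False; p2 = False; p3 = False; p4 = False; p5 = False; p6 = True; p7 = True; p8 = False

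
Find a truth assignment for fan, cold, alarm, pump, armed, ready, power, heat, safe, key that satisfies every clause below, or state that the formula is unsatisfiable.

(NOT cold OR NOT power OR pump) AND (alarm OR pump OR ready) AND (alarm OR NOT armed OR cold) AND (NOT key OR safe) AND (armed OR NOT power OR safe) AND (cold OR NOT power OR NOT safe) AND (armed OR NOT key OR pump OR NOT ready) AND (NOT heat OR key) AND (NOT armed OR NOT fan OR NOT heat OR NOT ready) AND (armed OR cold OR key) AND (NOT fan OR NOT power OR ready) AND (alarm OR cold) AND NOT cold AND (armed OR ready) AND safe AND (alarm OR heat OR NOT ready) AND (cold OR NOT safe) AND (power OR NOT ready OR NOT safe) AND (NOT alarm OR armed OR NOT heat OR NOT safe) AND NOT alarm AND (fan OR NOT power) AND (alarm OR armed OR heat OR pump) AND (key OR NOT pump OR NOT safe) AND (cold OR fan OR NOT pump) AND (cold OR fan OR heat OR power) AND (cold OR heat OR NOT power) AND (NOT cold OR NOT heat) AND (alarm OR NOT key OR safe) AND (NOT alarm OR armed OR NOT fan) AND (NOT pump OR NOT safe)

UNSATISFIABLE

Case cold = True:
  Clause (NOT cold) is falsified — contradiction.
Case cold = False:
  (alarm OR cold) forces alarm = True.
  Clause (NOT alarm) is falsified — contradiction.
Both cases fail, so the formula is unsatisfiable.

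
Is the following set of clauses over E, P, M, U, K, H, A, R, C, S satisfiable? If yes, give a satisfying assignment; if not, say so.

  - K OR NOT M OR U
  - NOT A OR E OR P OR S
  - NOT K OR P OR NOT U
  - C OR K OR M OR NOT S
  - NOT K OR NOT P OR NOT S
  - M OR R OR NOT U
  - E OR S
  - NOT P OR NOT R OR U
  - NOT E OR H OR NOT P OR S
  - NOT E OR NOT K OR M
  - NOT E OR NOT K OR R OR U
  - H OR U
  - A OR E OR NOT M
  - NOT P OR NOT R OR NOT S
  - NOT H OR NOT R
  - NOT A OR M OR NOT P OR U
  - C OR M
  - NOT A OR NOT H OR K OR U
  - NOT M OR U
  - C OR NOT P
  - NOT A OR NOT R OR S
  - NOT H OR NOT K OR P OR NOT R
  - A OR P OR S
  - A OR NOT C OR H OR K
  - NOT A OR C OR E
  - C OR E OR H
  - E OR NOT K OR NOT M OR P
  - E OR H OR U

E=T; P=F; M=T; U=T; K=F; H=F; A=T; R=F; C=T; S=T

Set E = True.
Set P = False.
Set M = True.
  then (NOT M OR U) forces U = True.
  then (NOT K OR P OR NOT U) forces K = False.
Set H = False.
Set A = True.
Set R = False.
Set C = True.
Set S = True.
All clauses satisfied.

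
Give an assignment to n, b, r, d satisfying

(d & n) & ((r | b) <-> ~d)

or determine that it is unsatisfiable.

n = True, b = False, r = False, d = True

  d & n = True
  (r | b) <-> ~d = True
    r | b = False
    ~d = False
Both conjuncts True, so the formula holds.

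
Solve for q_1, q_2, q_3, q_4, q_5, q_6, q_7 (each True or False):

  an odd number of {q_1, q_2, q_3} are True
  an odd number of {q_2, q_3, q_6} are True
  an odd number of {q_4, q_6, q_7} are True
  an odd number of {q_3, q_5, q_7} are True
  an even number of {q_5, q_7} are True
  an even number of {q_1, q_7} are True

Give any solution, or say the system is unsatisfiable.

q_1 = True; q_2 = True; q_3 = True; q_4 = True; q_5 = True; q_6 = True; q_7 = True

{q_1, q_2, q_3}: 3 true → odd ✓
{q_2, q_3, q_6}: 3 true → odd ✓
{q_4, q_6, q_7}: 3 true → odd ✓
{q_3, q_5, q_7}: 3 true → odd ✓
{q_5, q_7}: 2 true → even ✓
{q_1, q_7}: 2 true → even ✓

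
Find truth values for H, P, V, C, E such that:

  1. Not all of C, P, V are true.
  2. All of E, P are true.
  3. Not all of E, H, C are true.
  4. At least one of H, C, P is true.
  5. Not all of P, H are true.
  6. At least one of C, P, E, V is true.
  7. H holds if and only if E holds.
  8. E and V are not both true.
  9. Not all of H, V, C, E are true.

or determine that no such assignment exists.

Case P = True:
  (2) forces E = True.
  (5) with P=T forces H = False.
  Constraint (7) is violated (H=F, E=T) — contradiction.
Case P = False:
  Constraint (2) is violated (P=F) — contradiction.
Both cases fail — unsatisfiable.

Unsatisfiable — no assignment works.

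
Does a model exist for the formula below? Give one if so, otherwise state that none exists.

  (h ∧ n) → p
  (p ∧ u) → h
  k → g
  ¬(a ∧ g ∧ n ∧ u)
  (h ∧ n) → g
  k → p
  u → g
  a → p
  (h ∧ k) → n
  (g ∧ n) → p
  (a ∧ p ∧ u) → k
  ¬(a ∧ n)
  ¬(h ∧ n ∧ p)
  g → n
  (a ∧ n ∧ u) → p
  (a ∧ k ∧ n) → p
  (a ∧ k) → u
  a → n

g = False, k = False, h = True, a = False, u = False, p = False, n = False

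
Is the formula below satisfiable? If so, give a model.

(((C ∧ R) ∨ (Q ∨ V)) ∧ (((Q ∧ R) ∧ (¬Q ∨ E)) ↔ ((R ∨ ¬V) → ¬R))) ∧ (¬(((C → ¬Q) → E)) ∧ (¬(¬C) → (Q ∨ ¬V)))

Q = False, E = False, C = False, R = True, V = True

  ((C ∧ R) ∨ (Q ∨ V)) ∧ (((Q ∧ R) ∧ (¬Q ∨ E)) ↔ ((R ∨ ¬V) → ¬R)) = True
    (C ∧ R) ∨ (Q ∨ V) = True
      C ∧ R = False
      Q ∨ V = True
    ((Q ∧ R) ∧ (¬Q ∨ E)) ↔ ((R ∨ ¬V) → ¬R) = True
      (Q ∧ R) ∧ (¬Q ∨ E) = False
        Q ∧ R = False
        ¬Q ∨ E = True
          ¬Q = True
      (R ∨ ¬V) → ¬R = False
        R ∨ ¬V = True
          ¬V = False
        ¬R = False
  ¬(((C → ¬Q) → E)) ∧ (¬(¬C) → (Q ∨ ¬V)) = True
    ¬(((C → ¬Q) → E)) = True
      (C → ¬Q) → E = False
        C → ¬Q = True
          ¬Q = True
    ¬(¬C) → (Q ∨ ¬V) = True
      ¬(¬C) = False
        ¬C = True
      Q ∨ ¬V = False
        ¬V = False
Both conjuncts True, so the formula holds.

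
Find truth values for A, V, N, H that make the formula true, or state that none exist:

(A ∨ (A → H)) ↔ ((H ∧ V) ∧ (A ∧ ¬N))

A = True, V = True, N = False, H = True

  (A ∨ (A → H)) ↔ ((H ∧ V) ∧ (A ∧ ¬N)) = True
    A ∨ (A → H) = True
      A → H = True
    (H ∧ V) ∧ (A ∧ ¬N) = True
      H ∧ V = True
      A ∧ ¬N = True
        ¬N = True
The formula evaluates to True.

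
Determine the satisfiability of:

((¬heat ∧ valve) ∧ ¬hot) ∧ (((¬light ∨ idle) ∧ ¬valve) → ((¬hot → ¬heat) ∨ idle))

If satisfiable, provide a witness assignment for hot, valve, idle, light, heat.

hot=F, valve=T, idle=F, light=T, heat=F

  (¬heat ∧ valve) ∧ ¬hot = True
    ¬heat ∧ valve = True
      ¬heat = True
    ¬hot = True
  ((¬light ∨ idle) ∧ ¬valve) → ((¬hot → ¬heat) ∨ idle) = True
    (¬light ∨ idle) ∧ ¬valve = False
      ¬light ∨ idle = False
        ¬light = False
      ¬valve = False
    (¬hot → ¬heat) ∨ idle = True
      ¬hot → ¬heat = True
        ¬hot = True
        ¬heat = True
Both conjuncts True, so the formula holds.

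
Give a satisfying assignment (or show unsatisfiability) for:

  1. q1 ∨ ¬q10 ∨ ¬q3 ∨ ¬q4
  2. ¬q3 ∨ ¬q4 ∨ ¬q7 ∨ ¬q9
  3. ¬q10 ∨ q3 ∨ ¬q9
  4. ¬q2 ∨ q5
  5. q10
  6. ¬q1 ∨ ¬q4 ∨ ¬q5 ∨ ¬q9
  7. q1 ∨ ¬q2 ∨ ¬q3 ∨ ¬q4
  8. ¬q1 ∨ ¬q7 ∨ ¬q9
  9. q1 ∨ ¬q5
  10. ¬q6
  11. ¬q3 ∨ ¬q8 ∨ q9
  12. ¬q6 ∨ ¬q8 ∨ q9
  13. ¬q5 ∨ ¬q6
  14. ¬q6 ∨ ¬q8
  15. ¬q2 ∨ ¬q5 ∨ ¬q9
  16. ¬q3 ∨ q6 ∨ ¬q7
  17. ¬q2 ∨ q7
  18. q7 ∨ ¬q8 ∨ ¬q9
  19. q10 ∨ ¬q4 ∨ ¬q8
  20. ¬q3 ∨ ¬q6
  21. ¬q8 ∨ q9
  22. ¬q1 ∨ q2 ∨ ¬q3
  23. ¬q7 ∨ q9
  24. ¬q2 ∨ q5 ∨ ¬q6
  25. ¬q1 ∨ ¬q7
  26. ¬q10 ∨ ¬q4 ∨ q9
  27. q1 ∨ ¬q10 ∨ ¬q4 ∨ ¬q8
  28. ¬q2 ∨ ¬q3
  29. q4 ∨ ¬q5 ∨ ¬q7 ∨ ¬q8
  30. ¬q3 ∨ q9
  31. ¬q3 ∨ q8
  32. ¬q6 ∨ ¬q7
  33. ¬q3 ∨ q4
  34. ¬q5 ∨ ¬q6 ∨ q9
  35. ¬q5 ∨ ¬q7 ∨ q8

q1 = True, q2 = False, q3 = False, q4 = False, q5 = False, q6 = False, q7 = False, q8 = False, q9 = False, q10 = True

Unit clause (q10) forces q10 = True.
Unit clause (¬q6) forces q6 = False.
Set q1 = True.
  then (¬q1 ∨ ¬q7) forces q7 = False.
  then (¬q2 ∨ q7) forces q2 = False.
  then (¬q1 ∨ q2 ∨ ¬q3) forces q3 = False.
  then (¬q10 ∨ q3 ∨ ¬q9) forces q9 = False.
  then (¬q8 ∨ q9) forces q8 = False.
  then (¬q10 ∨ ¬q4 ∨ q9) forces q4 = False.
Set q5 = False.
All clauses satisfied.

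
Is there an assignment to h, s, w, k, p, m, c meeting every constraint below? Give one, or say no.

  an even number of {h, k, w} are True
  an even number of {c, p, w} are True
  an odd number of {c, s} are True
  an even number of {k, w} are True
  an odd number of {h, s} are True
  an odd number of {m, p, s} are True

h = False; s = True; w = True; k = True; p = True; m = True; c = False

{h, k, w}: 2 true → even ✓
{c, p, w}: 2 true → even ✓
{c, s}: 1 true → odd ✓
{k, w}: 2 true → even ✓
{h, s}: 1 true → odd ✓
{m, p, s}: 3 true → odd ✓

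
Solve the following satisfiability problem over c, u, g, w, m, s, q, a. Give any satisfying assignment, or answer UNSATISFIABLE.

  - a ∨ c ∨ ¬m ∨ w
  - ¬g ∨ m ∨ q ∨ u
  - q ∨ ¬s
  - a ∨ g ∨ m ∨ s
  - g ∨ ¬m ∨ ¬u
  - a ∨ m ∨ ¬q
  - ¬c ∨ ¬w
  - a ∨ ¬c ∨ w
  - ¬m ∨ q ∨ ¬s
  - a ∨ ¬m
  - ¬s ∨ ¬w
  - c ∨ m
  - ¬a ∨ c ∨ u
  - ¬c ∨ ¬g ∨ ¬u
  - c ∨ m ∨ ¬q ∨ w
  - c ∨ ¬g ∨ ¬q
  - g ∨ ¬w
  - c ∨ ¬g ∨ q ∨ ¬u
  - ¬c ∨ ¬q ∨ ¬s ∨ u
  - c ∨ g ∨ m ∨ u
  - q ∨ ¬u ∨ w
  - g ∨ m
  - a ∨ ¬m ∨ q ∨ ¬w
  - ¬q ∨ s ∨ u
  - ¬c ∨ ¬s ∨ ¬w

Set c = True.
  then (¬c ∨ ¬w) forces w = False.
  then (a ∨ ¬c ∨ w) forces a = True.
Set u = False.
Set g = False.
  then (g ∨ m) forces m = True.
Try s = True:
  (q ∨ ¬s) forces q = True.
  clause (¬c ∨ ¬q ∨ ¬s ∨ u) is falsified — backtrack.
So s = False.
  then (¬q ∨ s ∨ u) forces q = False.
All clauses satisfied.

c: True; u: False; g: False; w: False; m: True; s: False; q: False; a: True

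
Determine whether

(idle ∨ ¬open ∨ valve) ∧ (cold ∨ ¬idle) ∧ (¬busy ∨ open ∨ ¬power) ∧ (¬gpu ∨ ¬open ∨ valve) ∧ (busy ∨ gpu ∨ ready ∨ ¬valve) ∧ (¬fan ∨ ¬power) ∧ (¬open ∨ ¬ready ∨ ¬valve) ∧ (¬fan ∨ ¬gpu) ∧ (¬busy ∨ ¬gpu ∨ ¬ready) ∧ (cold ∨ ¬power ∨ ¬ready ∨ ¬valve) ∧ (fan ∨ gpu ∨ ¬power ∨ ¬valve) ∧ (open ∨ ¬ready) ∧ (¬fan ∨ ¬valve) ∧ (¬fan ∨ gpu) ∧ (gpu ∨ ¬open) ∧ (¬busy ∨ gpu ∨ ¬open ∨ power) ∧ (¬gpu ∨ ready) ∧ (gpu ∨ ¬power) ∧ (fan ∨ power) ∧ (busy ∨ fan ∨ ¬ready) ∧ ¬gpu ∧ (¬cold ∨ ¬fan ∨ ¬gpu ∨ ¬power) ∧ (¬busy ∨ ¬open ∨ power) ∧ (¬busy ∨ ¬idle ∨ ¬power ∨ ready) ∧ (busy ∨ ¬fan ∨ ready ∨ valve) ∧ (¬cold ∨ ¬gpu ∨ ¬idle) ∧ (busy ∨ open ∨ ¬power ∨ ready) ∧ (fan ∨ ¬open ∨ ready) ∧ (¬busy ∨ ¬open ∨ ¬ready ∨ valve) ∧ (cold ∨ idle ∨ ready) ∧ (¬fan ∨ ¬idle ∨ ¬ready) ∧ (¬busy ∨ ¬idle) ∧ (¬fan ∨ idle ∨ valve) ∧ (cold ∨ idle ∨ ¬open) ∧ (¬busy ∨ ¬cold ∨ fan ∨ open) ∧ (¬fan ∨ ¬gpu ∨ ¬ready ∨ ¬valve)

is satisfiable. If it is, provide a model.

Case power = True:
  (¬fan ∨ ¬power) forces fan = False.
  (gpu ∨ ¬power) forces gpu = True.
  Clause (¬gpu) is falsified — contradiction.
Case power = False:
  (fan ∨ power) forces fan = True.
  (¬fan ∨ ¬gpu) forces gpu = False.
  Clause (¬fan ∨ gpu) is falsified — contradiction.
Both cases fail, so the formula is unsatisfiable.

No satisfying assignment exists.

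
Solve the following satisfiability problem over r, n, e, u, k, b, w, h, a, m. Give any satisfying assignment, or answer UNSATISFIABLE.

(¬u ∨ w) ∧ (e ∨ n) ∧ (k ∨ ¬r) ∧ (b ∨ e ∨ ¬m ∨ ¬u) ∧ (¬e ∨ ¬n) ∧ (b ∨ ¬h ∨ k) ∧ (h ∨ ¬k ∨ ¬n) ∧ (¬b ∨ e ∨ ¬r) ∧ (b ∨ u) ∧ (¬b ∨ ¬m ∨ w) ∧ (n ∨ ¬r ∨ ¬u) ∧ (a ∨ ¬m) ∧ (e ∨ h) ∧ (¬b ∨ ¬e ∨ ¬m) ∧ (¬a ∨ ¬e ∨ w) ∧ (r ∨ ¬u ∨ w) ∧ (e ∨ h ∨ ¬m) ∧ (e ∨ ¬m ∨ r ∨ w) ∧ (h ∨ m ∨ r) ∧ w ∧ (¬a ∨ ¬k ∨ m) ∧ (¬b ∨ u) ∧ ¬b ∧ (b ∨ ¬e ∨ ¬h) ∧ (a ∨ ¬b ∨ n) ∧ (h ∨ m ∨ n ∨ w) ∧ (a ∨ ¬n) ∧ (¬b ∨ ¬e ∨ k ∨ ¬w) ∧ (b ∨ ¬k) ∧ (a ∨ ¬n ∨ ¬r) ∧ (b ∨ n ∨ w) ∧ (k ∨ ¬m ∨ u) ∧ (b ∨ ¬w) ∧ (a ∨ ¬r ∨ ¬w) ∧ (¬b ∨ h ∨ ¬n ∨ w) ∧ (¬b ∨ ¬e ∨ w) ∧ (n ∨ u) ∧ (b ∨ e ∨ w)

UNSATISFIABLE

Case w = True:
  (¬b) forces b = False.
  Clause (b ∨ ¬w) is falsified — contradiction.
Case w = False:
  Clause (w) is falsified — contradiction.
Both cases fail, so the formula is unsatisfiable.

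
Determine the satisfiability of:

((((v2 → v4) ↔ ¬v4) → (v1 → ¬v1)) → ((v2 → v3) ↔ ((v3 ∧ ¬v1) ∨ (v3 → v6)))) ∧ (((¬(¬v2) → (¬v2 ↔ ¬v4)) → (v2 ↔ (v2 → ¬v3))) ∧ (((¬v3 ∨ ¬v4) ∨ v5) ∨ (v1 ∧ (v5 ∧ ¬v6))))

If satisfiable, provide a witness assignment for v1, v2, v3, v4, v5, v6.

v1: False; v2: True; v3: True; v4: False; v5: False; v6: False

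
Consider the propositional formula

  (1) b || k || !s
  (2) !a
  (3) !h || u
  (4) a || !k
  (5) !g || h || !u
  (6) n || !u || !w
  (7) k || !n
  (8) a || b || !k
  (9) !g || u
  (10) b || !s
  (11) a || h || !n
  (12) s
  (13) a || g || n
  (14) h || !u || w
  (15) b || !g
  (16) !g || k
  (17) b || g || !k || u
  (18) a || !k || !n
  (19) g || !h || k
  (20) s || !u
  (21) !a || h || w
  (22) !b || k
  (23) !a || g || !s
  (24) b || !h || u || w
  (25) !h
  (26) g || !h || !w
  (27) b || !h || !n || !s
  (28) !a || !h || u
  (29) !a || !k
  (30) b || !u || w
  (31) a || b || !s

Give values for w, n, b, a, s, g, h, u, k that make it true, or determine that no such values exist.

Case s = True:
  (!a) forces a = False.
  (a || !k) forces k = False.
  (b || k || !s) forces b = True.
  Clause (!b || k) is falsified — contradiction.
Case s = False:
  Clause (s) is falsified — contradiction.
Both cases fail, so the formula is unsatisfiable.

Unsatisfiable — no assignment works.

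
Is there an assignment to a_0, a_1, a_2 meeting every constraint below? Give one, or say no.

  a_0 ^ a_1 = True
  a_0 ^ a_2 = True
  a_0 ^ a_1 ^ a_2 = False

a_0: False, a_1: True, a_2: True

a_0 ^ a_1 = F ^ T = True ✓
a_0 ^ a_2 = F ^ T = True ✓
a_0 ^ a_1 ^ a_2 = F ^ T ^ T = False ✓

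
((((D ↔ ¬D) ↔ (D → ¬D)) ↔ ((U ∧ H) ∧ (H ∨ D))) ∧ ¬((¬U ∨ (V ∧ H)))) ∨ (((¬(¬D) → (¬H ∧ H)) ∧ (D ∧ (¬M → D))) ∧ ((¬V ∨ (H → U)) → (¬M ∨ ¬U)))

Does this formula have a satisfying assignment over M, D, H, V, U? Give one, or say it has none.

M: True, D: True, H: True, V: False, U: True

  ((((D ↔ ¬D) ↔ (D → ¬D)) ↔ ((U ∧ H) ∧ (H ∨ D))) ∧ ¬((¬U ∨ (V ∧ H)))) ∨ (((¬(¬D) → (¬H ∧ H)) ∧ (D ∧ (¬M → D))) ∧ ((¬V ∨ (H → U)) → (¬M ∨ ¬U))) = True
    (((D ↔ ¬D) ↔ (D → ¬D)) ↔ ((U ∧ H) ∧ (H ∨ D))) ∧ ¬((¬U ∨ (V ∧ H))) = True
      ((D ↔ ¬D) ↔ (D → ¬D)) ↔ ((U ∧ H) ∧ (H ∨ D)) = True
        (D ↔ ¬D) ↔ (D → ¬D) = True
          D ↔ ¬D = False
            ¬D = False
          D → ¬D = False
            ¬D = False
        (U ∧ H) ∧ (H ∨ D) = True
          U ∧ H = True
          H ∨ D = True
      ¬((¬U ∨ (V ∧ H))) = True
        ¬U ∨ (V ∧ H) = False
          ¬U = False
          V ∧ H = False
    ((¬(¬D) → (¬H ∧ H)) ∧ (D ∧ (¬M → D))) ∧ ((¬V ∨ (H → U)) → (¬M ∨ ¬U)) = False
      (¬(¬D) → (¬H ∧ H)) ∧ (D ∧ (¬M → D)) = False
        ¬(¬D) → (¬H ∧ H) = False
          ¬(¬D) = True
            ¬D = False
          ¬H ∧ H = False
            ¬H = False
        D ∧ (¬M → D) = True
          ¬M → D = True
            ¬M = False
      (¬V ∨ (H → U)) → (¬M ∨ ¬U) = False
        ¬V ∨ (H → U) = True
          ¬V = True
          H → U = True
        ¬M ∨ ¬U = False
          ¬M = False
          ¬U = False
The formula evaluates to True.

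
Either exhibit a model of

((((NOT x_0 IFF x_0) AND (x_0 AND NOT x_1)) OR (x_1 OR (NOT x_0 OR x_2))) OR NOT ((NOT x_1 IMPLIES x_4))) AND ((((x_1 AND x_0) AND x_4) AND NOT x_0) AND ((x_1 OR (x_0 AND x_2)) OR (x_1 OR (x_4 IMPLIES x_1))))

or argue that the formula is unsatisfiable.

Case x_0 = True: the conjunct NOT x_0 is False.
Case x_0 = False: the conjunct x_0 is False.
Both cases fail — unsatisfiable.

The formula is unsatisfiable.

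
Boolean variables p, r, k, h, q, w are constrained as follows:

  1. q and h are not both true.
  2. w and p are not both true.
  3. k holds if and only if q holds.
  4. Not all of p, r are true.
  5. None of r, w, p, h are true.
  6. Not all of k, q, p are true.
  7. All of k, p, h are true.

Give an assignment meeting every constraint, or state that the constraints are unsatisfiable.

No satisfying assignment exists.

Case p = True:
  Constraint (5) is violated (p=T) — contradiction.
Case p = False:
  Constraint (7) is violated (p=F) — contradiction.
Both cases fail — unsatisfiable.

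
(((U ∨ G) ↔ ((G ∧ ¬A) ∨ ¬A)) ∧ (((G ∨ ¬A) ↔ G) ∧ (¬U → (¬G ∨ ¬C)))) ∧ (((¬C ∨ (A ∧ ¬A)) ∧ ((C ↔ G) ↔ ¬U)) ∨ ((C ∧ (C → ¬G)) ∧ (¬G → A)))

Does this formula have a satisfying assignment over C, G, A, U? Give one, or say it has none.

C=F, G=T, A=F, U=T

  ((U ∨ G) ↔ ((G ∧ ¬A) ∨ ¬A)) ∧ (((G ∨ ¬A) ↔ G) ∧ (¬U → (¬G ∨ ¬C))) = True
    (U ∨ G) ↔ ((G ∧ ¬A) ∨ ¬A) = True
      U ∨ G = True
      (G ∧ ¬A) ∨ ¬A = True
        G ∧ ¬A = True
          ¬A = True
        ¬A = True
    ((G ∨ ¬A) ↔ G) ∧ (¬U → (¬G ∨ ¬C)) = True
      (G ∨ ¬A) ↔ G = True
        G ∨ ¬A = True
          ¬A = True
      ¬U → (¬G ∨ ¬C) = True
        ¬U = False
        ¬G ∨ ¬C = True
          ¬G = False
          ¬C = True
  ((¬C ∨ (A ∧ ¬A)) ∧ ((C ↔ G) ↔ ¬U)) ∨ ((C ∧ (C → ¬G)) ∧ (¬G → A)) = True
    (¬C ∨ (A ∧ ¬A)) ∧ ((C ↔ G) ↔ ¬U) = True
      ¬C ∨ (A ∧ ¬A) = True
        ¬C = True
        A ∧ ¬A = False
          ¬A = True
      (C ↔ G) ↔ ¬U = True
        C ↔ G = False
        ¬U = False
    (C ∧ (C → ¬G)) ∧ (¬G → A) = False
      C ∧ (C → ¬G) = False
        C → ¬G = True
          ¬G = False
      ¬G → A = True
        ¬G = False
Both conjuncts True, so the formula holds.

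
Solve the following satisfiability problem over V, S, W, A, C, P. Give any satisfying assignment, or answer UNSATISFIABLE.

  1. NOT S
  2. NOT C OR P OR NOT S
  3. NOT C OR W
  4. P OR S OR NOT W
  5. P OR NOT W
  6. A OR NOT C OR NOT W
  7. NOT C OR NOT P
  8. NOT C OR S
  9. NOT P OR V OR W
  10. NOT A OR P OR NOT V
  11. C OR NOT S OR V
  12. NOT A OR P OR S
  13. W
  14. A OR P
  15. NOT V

V: False; S: False; W: True; A: True; C: False; P: True

Unit clause (NOT S) forces S = False.
In (NOT C OR S) only NOT C is left, so C = False.
Unit clause (W) forces W = True.
Unit clause (NOT V) forces V = False.
In (P OR S OR NOT W) only P is left, so P = True.
Set A = True.
All clauses satisfied.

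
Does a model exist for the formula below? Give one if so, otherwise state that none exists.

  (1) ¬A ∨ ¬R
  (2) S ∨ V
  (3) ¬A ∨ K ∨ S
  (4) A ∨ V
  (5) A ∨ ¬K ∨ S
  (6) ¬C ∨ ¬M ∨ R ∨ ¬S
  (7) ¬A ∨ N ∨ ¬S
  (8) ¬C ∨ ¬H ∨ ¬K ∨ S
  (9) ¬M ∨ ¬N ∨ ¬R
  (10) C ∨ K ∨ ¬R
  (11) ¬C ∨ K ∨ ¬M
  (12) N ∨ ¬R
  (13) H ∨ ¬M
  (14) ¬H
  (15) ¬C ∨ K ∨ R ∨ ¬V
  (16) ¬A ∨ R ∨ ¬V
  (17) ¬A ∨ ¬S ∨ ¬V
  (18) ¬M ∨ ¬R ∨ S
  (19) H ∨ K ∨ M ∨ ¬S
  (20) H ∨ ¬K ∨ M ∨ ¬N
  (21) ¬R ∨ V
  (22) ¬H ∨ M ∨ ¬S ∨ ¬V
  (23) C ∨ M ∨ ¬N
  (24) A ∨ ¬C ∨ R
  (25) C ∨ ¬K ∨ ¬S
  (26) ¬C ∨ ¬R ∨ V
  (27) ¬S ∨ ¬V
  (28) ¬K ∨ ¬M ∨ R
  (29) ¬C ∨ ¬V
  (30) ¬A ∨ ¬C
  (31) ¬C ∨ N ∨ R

H: False, A: False, N: False, S: False, C: False, V: True, K: False, M: False, R: False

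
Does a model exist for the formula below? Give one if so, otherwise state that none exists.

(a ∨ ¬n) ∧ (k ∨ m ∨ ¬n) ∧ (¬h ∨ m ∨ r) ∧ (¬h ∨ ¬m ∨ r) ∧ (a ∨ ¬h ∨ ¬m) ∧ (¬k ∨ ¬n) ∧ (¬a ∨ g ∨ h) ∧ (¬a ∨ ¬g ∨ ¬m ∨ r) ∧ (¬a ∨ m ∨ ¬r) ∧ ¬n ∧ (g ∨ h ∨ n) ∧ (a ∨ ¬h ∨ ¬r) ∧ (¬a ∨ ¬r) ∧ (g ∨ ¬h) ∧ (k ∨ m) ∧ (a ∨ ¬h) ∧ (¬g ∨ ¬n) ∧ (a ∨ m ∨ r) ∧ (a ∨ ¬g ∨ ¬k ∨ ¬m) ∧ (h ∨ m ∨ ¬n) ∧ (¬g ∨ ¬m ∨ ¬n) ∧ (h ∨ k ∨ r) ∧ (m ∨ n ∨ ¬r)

Unit clause (¬n) forces n = False.
Set a = False.
  then (a ∨ ¬h) forces h = False.
  then (g ∨ h ∨ n) forces g = True.
Set m = True.
  then (a ∨ ¬g ∨ ¬k ∨ ¬m) forces k = False.
  then (h ∨ k ∨ r) forces r = True.
All clauses satisfied.

a = False; m = True; r = True; n = False; g = True; k = False; h = False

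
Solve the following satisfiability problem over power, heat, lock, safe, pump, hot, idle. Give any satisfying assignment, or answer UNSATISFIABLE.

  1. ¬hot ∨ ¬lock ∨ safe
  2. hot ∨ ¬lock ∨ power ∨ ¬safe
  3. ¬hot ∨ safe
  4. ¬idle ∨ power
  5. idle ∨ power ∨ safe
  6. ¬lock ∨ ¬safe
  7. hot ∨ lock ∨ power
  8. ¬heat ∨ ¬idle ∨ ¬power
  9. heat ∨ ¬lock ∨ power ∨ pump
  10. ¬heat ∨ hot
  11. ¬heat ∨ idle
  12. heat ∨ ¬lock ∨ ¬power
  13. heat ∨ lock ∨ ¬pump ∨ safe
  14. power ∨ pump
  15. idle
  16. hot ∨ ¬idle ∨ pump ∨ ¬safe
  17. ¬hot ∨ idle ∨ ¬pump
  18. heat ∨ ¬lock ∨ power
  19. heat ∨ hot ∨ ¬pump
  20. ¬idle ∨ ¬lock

Unit clause (idle) forces idle = True.
In (¬idle ∨ ¬lock) only ¬lock is left, so lock = False.
In (¬idle ∨ power) only power is left, so power = True.
In (¬heat ∨ ¬idle ∨ ¬power) only ¬heat is left, so heat = False.
Set safe = True.
Set pump = True.
  then (heat ∨ hot ∨ ¬pump) forces hot = True.
All clauses satisfied.

power=T; heat=F; lock=F; safe=T; pump=T; hot=T; idle=T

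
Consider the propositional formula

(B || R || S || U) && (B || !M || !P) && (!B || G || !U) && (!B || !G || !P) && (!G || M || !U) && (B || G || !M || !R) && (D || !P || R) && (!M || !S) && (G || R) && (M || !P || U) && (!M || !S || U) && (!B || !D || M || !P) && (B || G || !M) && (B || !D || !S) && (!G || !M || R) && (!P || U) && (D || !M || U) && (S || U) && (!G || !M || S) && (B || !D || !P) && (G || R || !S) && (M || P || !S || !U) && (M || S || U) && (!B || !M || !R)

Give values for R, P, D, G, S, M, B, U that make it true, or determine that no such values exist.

R = True; P = False; D = False; G = False; S = True; M = False; B = True; U = False

Set R = True.
Set P = False.
Set D = False.
Set G = False.
Set S = True.
  then (!M || !S) forces M = False.
  then (M || P || !S || !U) forces U = False.
Set B = True.
All clauses satisfied.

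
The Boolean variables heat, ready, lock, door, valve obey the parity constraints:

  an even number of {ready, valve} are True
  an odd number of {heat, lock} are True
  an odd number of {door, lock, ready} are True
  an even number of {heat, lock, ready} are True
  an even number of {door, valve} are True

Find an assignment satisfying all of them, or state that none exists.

heat: False, ready: True, lock: True, door: True, valve: True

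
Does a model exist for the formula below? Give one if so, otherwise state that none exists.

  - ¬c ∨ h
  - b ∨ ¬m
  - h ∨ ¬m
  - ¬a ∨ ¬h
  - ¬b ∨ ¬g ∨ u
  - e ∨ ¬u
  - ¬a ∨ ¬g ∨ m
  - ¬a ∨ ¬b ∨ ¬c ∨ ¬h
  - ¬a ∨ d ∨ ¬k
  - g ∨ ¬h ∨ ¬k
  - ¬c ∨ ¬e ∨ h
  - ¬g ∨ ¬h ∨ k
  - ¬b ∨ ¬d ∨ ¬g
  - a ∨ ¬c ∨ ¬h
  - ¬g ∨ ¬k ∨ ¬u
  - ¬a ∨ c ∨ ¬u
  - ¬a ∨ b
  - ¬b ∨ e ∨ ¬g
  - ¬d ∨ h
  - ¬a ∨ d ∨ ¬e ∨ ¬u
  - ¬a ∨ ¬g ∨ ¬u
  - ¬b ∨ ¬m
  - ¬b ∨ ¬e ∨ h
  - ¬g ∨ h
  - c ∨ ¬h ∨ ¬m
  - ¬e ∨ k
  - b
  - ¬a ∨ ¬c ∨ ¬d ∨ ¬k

c = False; k = False; e = False; g = False; a = False; d = False; h = True; u = False; b = True; m = False

Unit clause (b) forces b = True.
In (¬b ∨ ¬m) only ¬m is left, so m = False.
Try c = True:
  (¬c ∨ h) forces h = True.
  (¬a ∨ ¬h) forces a = False.
  clause (a ∨ ¬c ∨ ¬h) is falsified — backtrack.
So c = False.
Set k = False.
  then (¬e ∨ k) forces e = False.
  then (e ∨ ¬u) forces u = False.
  then (¬b ∨ e ∨ ¬g) forces g = False.
Set a = False.
Set d = False.
Set h = True.
All clauses satisfied.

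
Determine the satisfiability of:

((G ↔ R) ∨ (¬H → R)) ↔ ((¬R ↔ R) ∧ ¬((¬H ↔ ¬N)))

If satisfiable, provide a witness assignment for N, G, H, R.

N: True; G: True; H: False; R: False

  ((G ↔ R) ∨ (¬H → R)) ↔ ((¬R ↔ R) ∧ ¬((¬H ↔ ¬N))) = True
    (G ↔ R) ∨ (¬H → R) = False
      G ↔ R = False
      ¬H → R = False
        ¬H = True
    (¬R ↔ R) ∧ ¬((¬H ↔ ¬N)) = False
      ¬R ↔ R = False
        ¬R = True
      ¬((¬H ↔ ¬N)) = True
        ¬H ↔ ¬N = False
          ¬H = True
          ¬N = False
The formula evaluates to True.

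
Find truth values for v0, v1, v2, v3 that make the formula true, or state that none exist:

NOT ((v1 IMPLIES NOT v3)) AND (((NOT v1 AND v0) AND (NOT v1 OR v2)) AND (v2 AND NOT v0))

UNSATISFIABLE

Case v0 = True: the conjunct NOT v0 is False.
Case v0 = False: the conjunct v0 is False.
Both cases fail — unsatisfiable.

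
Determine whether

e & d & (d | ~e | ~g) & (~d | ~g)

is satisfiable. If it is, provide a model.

e: True; d: True; g: False

Unit clause (e) forces e = True.
Unit clause (d) forces d = True.
In (~d | ~g) only ~g is left, so g = False.
All clauses satisfied.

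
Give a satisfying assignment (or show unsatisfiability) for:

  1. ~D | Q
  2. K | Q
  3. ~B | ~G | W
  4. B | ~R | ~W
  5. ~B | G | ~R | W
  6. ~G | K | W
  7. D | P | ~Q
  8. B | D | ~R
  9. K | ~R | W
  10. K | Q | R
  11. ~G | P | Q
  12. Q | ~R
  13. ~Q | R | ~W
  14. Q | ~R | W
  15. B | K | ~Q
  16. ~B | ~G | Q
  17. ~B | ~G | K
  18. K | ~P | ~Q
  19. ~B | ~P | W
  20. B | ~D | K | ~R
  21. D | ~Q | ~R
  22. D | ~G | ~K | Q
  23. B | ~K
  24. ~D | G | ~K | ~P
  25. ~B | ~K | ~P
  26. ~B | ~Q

W = True; K = True; P = False; Q = False; R = False; B = True; D = False; G = False

Set W = True.
Set K = True.
  then (B | ~K) forces B = True.
  then (~B | ~K | ~P) forces P = False.
  then (~B | ~Q) forces Q = False.
  then (~D | Q) forces D = False.
  then (~G | P | Q) forces G = False.
  then (Q | ~R) forces R = False.
All clauses satisfied.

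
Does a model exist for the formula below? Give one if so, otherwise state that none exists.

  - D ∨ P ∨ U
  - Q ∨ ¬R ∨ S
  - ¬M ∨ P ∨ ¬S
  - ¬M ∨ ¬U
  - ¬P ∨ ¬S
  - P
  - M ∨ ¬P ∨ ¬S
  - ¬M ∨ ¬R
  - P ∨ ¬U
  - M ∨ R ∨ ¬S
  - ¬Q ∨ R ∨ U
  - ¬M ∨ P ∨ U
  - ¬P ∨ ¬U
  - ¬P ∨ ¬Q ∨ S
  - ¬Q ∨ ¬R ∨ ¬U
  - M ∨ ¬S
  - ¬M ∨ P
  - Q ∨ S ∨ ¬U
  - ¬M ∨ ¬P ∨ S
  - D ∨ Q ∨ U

S: False, R: False, M: False, P: True, U: False, Q: False, D: True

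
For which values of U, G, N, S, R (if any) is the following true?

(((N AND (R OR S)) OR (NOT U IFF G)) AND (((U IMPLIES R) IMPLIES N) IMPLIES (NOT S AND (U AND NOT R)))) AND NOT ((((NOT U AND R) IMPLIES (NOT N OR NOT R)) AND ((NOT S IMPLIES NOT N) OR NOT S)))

Unsatisfiable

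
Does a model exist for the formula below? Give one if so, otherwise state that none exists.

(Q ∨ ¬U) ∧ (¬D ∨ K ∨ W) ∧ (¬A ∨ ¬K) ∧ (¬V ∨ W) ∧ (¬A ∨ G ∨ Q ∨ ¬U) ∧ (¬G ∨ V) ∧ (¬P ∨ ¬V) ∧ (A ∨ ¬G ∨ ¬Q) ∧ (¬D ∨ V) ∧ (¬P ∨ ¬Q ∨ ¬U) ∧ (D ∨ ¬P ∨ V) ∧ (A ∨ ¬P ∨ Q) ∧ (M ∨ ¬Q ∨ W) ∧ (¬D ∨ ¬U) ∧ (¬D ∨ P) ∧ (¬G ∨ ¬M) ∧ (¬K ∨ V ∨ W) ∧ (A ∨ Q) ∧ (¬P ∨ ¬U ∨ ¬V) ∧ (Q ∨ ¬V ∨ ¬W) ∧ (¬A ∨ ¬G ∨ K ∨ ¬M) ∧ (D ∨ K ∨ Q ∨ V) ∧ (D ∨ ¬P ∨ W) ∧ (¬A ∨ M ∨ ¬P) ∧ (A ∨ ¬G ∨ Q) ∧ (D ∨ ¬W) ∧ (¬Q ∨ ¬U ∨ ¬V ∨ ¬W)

P: False, G: False, K: False, Q: True, M: True, D: False, V: False, W: False, A: True, U: True

Try P = True:
  (¬P ∨ ¬V) forces V = False.
  (¬G ∨ V) forces G = False.
  (¬D ∨ V) forces D = False.
  clause (D ∨ ¬P ∨ V) is falsified — backtrack.
So P = False.
  then (¬D ∨ P) forces D = False.
  then (D ∨ ¬W) forces W = False.
  then (¬V ∨ W) forces V = False.
  then (¬G ∨ V) forces G = False.
  then (¬K ∨ V ∨ W) forces K = False.
  then (D ∨ K ∨ Q ∨ V) forces Q = True.
  then (M ∨ ¬Q ∨ W) forces M = True.
Set A = True.
Set U = True.
All clauses satisfied.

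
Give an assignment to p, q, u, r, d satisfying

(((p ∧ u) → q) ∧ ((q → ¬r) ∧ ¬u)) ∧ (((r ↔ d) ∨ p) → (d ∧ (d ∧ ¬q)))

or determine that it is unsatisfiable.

p = True, q = False, u = False, r = True, d = True

  ((p ∧ u) → q) ∧ ((q → ¬r) ∧ ¬u) = True
    (p ∧ u) → q = True
      p ∧ u = False
    (q → ¬r) ∧ ¬u = True
      q → ¬r = True
        ¬r = False
      ¬u = True
  ((r ↔ d) ∨ p) → (d ∧ (d ∧ ¬q)) = True
    (r ↔ d) ∨ p = True
      r ↔ d = True
    d ∧ (d ∧ ¬q) = True
      d ∧ ¬q = True
        ¬q = True
Both conjuncts True, so the formula holds.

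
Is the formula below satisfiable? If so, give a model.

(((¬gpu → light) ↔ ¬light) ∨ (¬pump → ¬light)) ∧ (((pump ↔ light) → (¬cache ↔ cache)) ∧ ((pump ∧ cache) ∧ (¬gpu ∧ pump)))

cache = True; light = False; gpu = False; pump = True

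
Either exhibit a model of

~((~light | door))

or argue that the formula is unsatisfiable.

light = True, door = False

  ~((~light | door)) = True
    ~light | door = False
      ~light = False
The formula evaluates to True.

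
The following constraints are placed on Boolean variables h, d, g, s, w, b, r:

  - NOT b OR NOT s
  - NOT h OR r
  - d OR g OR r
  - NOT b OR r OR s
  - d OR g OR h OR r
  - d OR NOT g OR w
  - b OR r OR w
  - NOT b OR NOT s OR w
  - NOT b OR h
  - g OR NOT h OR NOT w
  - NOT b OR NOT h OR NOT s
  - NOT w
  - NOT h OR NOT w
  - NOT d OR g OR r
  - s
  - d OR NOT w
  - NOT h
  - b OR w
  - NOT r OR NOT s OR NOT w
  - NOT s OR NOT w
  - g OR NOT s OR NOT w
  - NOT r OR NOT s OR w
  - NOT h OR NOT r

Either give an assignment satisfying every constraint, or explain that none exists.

Case h = True:
  Clause (NOT h) is falsified — contradiction.
Case h = False:
  (NOT b OR h) forces b = False.
  (NOT w) forces w = False.
  Clause (b OR w) is falsified — contradiction.
Both cases fail, so the formula is unsatisfiable.

No satisfying assignment exists.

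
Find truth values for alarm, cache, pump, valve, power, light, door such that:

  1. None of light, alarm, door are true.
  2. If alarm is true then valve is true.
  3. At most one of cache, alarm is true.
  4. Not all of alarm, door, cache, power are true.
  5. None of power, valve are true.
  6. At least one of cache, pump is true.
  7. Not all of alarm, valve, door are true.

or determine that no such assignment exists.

alarm = False, cache = True, pump = True, valve = False, power = False, light = False, door = False

  (1) {light, alarm, door}: 0 true — none ✓
  (2) alarm=F ⇒ valve: vacuous ✓
  (3) {cache, alarm}: 1 true — at most one ✓
  (4) {alarm, door, cache, power}: 1/4 true — not all ✓
  (5) {power, valve}: 0 true — none ✓
  (6) {cache, pump}: 2 true — at least one ✓
  (7) {alarm, valve, door}: 0/3 true — not all ✓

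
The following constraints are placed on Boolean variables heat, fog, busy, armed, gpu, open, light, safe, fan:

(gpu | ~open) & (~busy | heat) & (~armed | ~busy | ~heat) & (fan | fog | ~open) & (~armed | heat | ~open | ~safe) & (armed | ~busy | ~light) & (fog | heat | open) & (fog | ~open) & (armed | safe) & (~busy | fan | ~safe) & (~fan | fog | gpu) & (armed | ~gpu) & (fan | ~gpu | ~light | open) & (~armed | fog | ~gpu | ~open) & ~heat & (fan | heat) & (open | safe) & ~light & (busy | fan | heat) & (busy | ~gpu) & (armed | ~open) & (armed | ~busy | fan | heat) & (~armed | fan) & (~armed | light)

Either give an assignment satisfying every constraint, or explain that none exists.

heat: False, fog: True, busy: False, armed: False, gpu: False, open: False, light: False, safe: True, fan: True

Unit clause (~heat) forces heat = False.
In (fan | heat) only fan is left, so fan = True.
Unit clause (~light) forces light = False.
In (~armed | light) only ~armed is left, so armed = False.
In (~busy | heat) only ~busy is left, so busy = False.
In (armed | safe) only safe is left, so safe = True.
In (armed | ~gpu) only ~gpu is left, so gpu = False.
In (armed | ~open) only ~open is left, so open = False.
In (fog | heat | open) only fog is left, so fog = True.
All clauses satisfied.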